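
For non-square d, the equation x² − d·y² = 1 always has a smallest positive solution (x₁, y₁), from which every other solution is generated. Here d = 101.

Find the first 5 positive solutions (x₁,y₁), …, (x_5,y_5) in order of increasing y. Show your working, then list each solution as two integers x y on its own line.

201 20
80801 8040
32481801 3232060
13057603201 1299280080
5249124005001 522307360100

√101 = [10; 20, …], period ℓ=1 (odd) → k=1
i=0: a=10 ⇒ p=10, q=1
i=1: a=20 ⇒ p=201, q=20
→ (201, 20).  Check: 201²=40401, 101·20²=40400, difference 1.
k=2:  x_2 = 201·201+101·20·20 = 80801,  y_2 = 201·20+20·201 = 8040
k=3:  x_3 = 201·80801+101·20·8040 = 32481801,  y_3 = 201·8040+20·80801 = 3232060
k=4:  x_4 = 201·32481801+101·20·3232060 = 13057603201,  y_4 = 201·3232060+20·32481801 = 1299280080
k=5:  x_5 = 201·13057603201+101·20·1299280080 = 5249124005001,  y_5 = 201·1299280080+20·13057603201 = 522307360100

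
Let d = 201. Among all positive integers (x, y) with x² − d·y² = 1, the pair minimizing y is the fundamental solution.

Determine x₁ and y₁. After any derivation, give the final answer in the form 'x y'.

515095 36332

√201 → a₀=14, period (5,1,1,1,2,…,1,5,28); ℓ=14 even so k=13
i=0: a=14 ⇒ p=14, q=1
i=1: a=5 ⇒ p=71, q=5
i=2: a=1 ⇒ p=85, q=6
i=3: a=1 ⇒ p=156, q=11
i=4: a=1 ⇒ p=241, q=17
…
i=9: a=2 ⇒ p=24768, q=1747
i=10: a=1 ⇒ p=33317, q=2350
…
i=12: a=1 ⇒ p=91402, q=6447
i=13: a=5 ⇒ p=515095, q=36332
(x₁, y₁) = (515095, 36332);  515095² − 201·36332² = 1 ✓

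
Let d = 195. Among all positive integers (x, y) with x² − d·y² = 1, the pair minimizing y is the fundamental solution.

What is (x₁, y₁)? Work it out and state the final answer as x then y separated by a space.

[13; 1,26] for √195; ℓ=2 ⇒ convergent index 1
k=0  a_k=13  p_k/q_k = 13/1
k=1  a_k=1  p_k/q_k = 14/1
(x₁, y₁) = (14, 1);  14² − 195·1² = 1 ✓

14 1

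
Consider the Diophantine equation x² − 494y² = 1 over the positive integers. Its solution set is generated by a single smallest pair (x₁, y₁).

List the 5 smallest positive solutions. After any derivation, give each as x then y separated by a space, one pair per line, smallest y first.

73035 3286
10668222449 479986020
1558307253052395 70111557938114
227621940442695115201 10241195267540325960
33248736838906168224357675 1495931392659503855039086

d=494: √d = [22; 4,2,2,1,2,1,2,2,4,44] (ℓ=10, even), read p_9/q_9
a_0=22:  p_0=22·1+0=22,  q_0=22·0+1=1
…
a_2=2:  p_2=2·89+22=200,  q_2=2·4+1=9
a_3=2:  p_3=2·200+89=489,  q_3=2·9+4=22
…
a_6=1:  p_6=1·1867+689=2556,  q_6=1·84+31=115
…
a_8=2:  p_8=2·6979+2556=16514,  q_8=2·314+115=743
a_9=4:  p_9=4·16514+6979=73035,  q_9=4·743+314=3286
fundamental: x₁=73035, y₁=3286  (since 5334111225 − 494·10797796 = 1)
(73035+3286√494)^2 = 10668222449 + 479986020√494
(73035+3286√494)^3 = 1558307253052395 + 70111557938114√494
(73035+3286√494)^4 = 227621940442695115201 + 10241195267540325960√494
(73035+3286√494)^5 = 33248736838906168224357675 + 1495931392659503855039086√494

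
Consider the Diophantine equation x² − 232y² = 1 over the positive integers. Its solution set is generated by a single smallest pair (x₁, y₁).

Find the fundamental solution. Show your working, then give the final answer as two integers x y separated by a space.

19603 1287

√232 = [15; 4,3,7,3,4,30, …], period ℓ=6 (even) → k=5
i=0: a=15 ⇒ p=15, q=1
i=1: a=4 ⇒ p=61, q=4
i=2: a=3 ⇒ p=198, q=13
i=3: a=7 ⇒ p=1447, q=95
i=4: a=3 ⇒ p=4539, q=298
i=5: a=4 ⇒ p=19603, q=1287
→ (19603, 1287).  Check: 19603²=384277609, 232·1287²=384277608, difference 1.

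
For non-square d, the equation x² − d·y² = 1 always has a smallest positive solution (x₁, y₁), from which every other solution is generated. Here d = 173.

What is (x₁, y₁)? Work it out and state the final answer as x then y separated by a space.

2499849 190060

√173 → a₀=13, period (6,1,1,6,26); ℓ=5 odd so k=9
i=0: a=13 ⇒ p=13, q=1
i=1: a=6 ⇒ p=79, q=6
…
i=3: a=1 ⇒ p=171, q=13
i=4: a=6 ⇒ p=1118, q=85
i=5: a=26 ⇒ p=29239, q=2223
i=6: a=6 ⇒ p=176552, q=13423
i=7: a=1 ⇒ p=205791, q=15646
i=8: a=1 ⇒ p=382343, q=29069
i=9: a=6 ⇒ p=2499849, q=190060
(x₁, y₁) = (2499849, 190060);  2499849² − 173·190060² = 1 ✓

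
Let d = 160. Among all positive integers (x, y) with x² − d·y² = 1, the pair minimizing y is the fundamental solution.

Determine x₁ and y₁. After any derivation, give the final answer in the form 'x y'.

721 57

d=160: √d = [12; 1,1,1,5,1,1,1,24] (ℓ=8, even), read p_7/q_7
a_0=12:  p_0=12·1+0=12,  q_0=12·0+1=1
…
a_3=1:  p_3=1·25+13=38,  q_3=1·2+1=3
a_4=5:  p_4=5·38+25=215,  q_4=5·3+2=17
…
a_6=1:  p_6=1·253+215=468,  q_6=1·20+17=37
a_7=1:  p_7=1·468+253=721,  q_7=1·37+20=57
(x₁, y₁) = (721, 57);  721² − 160·57² = 1 ✓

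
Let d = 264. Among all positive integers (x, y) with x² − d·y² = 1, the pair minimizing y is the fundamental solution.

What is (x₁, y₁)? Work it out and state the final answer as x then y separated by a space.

65 4

√264 = [16; 4,32, …], period ℓ=2 (even) → k=1
step 0: (16, 1)  from 16·(1,0) + (0,1)
step 1: (65, 4)  from 4·(16,1) + (1,0)
fundamental: x₁=65, y₁=4  (since 4225 − 264·16 = 1)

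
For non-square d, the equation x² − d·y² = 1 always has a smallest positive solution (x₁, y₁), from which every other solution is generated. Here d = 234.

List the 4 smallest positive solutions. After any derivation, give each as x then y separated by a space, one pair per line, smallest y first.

5201 340
54100801 3536680
562756526801 36788545020
5853793337683201 382674441761360

[15; 3,2,1,2,1,2,3,30] for √234; ℓ=8 ⇒ convergent index 7
a_0=15:  p_0=15·1+0=15,  q_0=15·0+1=1
a_1=3:  p_1=3·15+1=46,  q_1=3·1+0=3
…
a_3=1:  p_3=1·107+46=153,  q_3=1·7+3=10
…
a_6=2:  p_6=2·566+413=1545,  q_6=2·37+27=101
a_7=3:  p_7=3·1545+566=5201,  q_7=3·101+37=340
→ (5201, 340).  Check: 5201²=27050401, 234·340²=27050400, difference 1.
k=2:  x_2 = 5201·5201+234·340·340 = 54100801,  y_2 = 5201·340+340·5201 = 3536680
k=3:  x_3 = 5201·54100801+234·340·3536680 = 562756526801,  y_3 = 5201·3536680+340·54100801 = 36788545020
k=4:  x_4 = 5201·562756526801+234·340·36788545020 = 5853793337683201,  y_4 = 5201·36788545020+340·562756526801 = 382674441761360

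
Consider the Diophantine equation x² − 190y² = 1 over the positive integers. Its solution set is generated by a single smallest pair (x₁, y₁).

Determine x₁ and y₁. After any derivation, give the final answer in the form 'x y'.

√190 → a₀=13, period (1,3,1,1,1,…,3,1,26); ℓ=14 even so k=13
k=0  a_k=13  p_k/q_k = 13/1
k=1  a_k=1  p_k/q_k = 14/1
k=2  a_k=3  p_k/q_k = 55/4
k=3  a_k=1  p_k/q_k = 69/5
…
k=7  a_k=2  p_k/q_k = 1213/88
…
k=9  a_k=1  p_k/q_k = 4149/301
k=10  a_k=1  p_k/q_k = 7085/514
…
k=12  a_k=3  p_k/q_k = 40787/2959
k=13  a_k=1  p_k/q_k = 52021/3774
(x₁, y₁) = (52021, 3774);  52021² − 190·3774² = 1 ✓

52021 3774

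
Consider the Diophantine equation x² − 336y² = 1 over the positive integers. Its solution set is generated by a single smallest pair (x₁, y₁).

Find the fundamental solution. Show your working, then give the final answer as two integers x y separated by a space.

√336 → a₀=18, period (3,36); ℓ=2 even so k=1
step 0: (18, 1)  from 18·(1,0) + (0,1)
step 1: (55, 3)  from 3·(18,1) + (1,0)
(x₁, y₁) = (55, 3);  55² − 336·3² = 1 ✓

55 3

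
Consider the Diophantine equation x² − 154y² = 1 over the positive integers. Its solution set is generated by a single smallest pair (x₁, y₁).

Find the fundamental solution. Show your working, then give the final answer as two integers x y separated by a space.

21295 1716

d=154: √d = [12; 2,2,3,1,2,1,3,2,2,24] (ℓ=10, even), read p_9/q_9
a_0=12:  p_0=12·1+0=12,  q_0=12·0+1=1
…
a_8=2:  p_8=2·3847+1030=8724,  q_8=2·310+83=703
a_9=2:  p_9=2·8724+3847=21295,  q_9=2·703+310=1716
fundamental: x₁=21295, y₁=1716  (since 453477025 − 154·2944656 = 1)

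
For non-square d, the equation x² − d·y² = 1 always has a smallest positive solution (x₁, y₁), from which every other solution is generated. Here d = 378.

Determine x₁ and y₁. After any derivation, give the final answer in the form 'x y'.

√378 = [19; 2,3,1,4,1,3,2,38, …], period ℓ=8 (even) → k=7
k=0  a_k=19  p_k/q_k = 19/1
k=1  a_k=2  p_k/q_k = 39/2
…
k=5  a_k=1  p_k/q_k = 1011/52
k=6  a_k=3  p_k/q_k = 3869/199
k=7  a_k=2  p_k/q_k = 8749/450
→ (8749, 450).  Check: 8749²=76545001, 378·450²=76545000, difference 1.

8749 450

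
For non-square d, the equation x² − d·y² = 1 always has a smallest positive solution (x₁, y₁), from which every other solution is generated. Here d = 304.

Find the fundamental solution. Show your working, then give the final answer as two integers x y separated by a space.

[17; 2,3,2,1,1,1,1,1,2,3,2,34] for √304; ℓ=12 ⇒ convergent index 11
k=0  a_k=17  p_k/q_k = 17/1
…
k=5  a_k=1  p_k/q_k = 680/39
…
k=7  a_k=1  p_k/q_k = 1761/101
…
k=10  a_k=3  p_k/q_k = 25177/1444
k=11  a_k=2  p_k/q_k = 57799/3315
(x₁, y₁) = (57799, 3315);  57799² − 304·3315² = 1 ✓

57799 3315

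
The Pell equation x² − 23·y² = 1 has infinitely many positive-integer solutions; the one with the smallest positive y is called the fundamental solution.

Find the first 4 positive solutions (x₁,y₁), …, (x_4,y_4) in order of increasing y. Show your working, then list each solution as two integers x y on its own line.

24 5
1151 240
55224 11515
2649601 552480

√23 = [4; 1,3,1,8, …], period ℓ=4 (even) → k=3
k=0  a_k=4  p_k/q_k = 4/1
k=1  a_k=1  p_k/q_k = 5/1
k=2  a_k=3  p_k/q_k = 19/4
k=3  a_k=1  p_k/q_k = 24/5
(x₁, y₁) = (24, 5);  24² − 23·5² = 1 ✓
(x_2, y_2) = (24·24 + 23·5·5, 24·5 + 5·24) = (1151, 240)
(x_3, y_3) = (24·1151 + 23·5·240, 24·240 + 5·1151) = (55224, 11515)
(x_4, y_4) = (24·55224 + 23·5·11515, 24·11515 + 5·55224) = (2649601, 552480)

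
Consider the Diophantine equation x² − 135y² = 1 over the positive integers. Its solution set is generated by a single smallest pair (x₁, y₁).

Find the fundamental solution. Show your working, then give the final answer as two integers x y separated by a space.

√135 = [11; 1,1,1,1,1,1,1,22, …], period ℓ=8 (even) → k=7
step 0: (11, 1)  from 11·(1,0) + (0,1)
…
step 2: (23, 2)  from 1·(12,1) + (11,1)
…
step 6: (151, 13)  from 1·(93,8) + (58,5)
step 7: (244, 21)  from 1·(151,13) + (93,8)
(x₁, y₁) = (244, 21);  244² − 135·21² = 1 ✓

244 21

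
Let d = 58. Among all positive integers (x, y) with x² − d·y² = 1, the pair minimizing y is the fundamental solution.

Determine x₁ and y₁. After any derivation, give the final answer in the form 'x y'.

19603 2574

√58 = [7; 1,1,1,1,1,1,14, …], period ℓ=7 (odd) → k=13
a_0=7:  p_0=7·1+0=7,  q_0=7·0+1=1
a_1=1:  p_1=1·7+1=8,  q_1=1·1+0=1
…
a_3=1:  p_3=1·15+8=23,  q_3=1·2+1=3
…
a_5=1:  p_5=1·38+23=61,  q_5=1·5+3=8
…
a_8=1:  p_8=1·1447+99=1546,  q_8=1·190+13=203
…
a_10=1:  p_10=1·2993+1546=4539,  q_10=1·393+203=596
a_11=1:  p_11=1·4539+2993=7532,  q_11=1·596+393=989
a_12=1:  p_12=1·7532+4539=12071,  q_12=1·989+596=1585
a_13=1:  p_13=1·12071+7532=19603,  q_13=1·1585+989=2574
(x₁, y₁) = (19603, 2574);  19603² − 58·2574² = 1 ✓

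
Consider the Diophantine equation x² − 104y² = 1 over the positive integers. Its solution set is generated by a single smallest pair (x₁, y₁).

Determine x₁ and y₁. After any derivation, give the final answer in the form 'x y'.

51 5

√104 → a₀=10, period (5,20); ℓ=2 even so k=1
a_0=10:  p_0=10·1+0=10,  q_0=10·0+1=1
a_1=5:  p_1=5·10+1=51,  q_1=5·1+0=5
(x₁, y₁) = (51, 5);  51² − 104·5² = 1 ✓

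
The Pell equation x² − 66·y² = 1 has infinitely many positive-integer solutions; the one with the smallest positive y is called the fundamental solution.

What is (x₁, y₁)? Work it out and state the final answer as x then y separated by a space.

65 8

√66 → a₀=8, period (8,16); ℓ=2 even so k=1
i=0: a=8 ⇒ p=8, q=1
i=1: a=8 ⇒ p=65, q=8
(x₁, y₁) = (65, 8);  65² − 66·8² = 1 ✓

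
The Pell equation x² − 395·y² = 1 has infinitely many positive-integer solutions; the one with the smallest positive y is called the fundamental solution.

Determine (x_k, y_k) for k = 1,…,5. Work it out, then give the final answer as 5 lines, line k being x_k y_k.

[19; 1,6,1,38] for √395; ℓ=4 ⇒ convergent index 3
a_0=19:  p_0=19·1+0=19,  q_0=19·0+1=1
…
a_2=6:  p_2=6·20+19=139,  q_2=6·1+1=7
a_3=1:  p_3=1·139+20=159,  q_3=1·7+1=8
→ (159, 8).  Check: 159²=25281, 395·8²=25280, difference 1.
(x_2, y_2) = (159·159 + 395·8·8, 159·8 + 8·159) = (50561, 2544)
(x_3, y_3) = (159·50561 + 395·8·2544, 159·2544 + 8·50561) = (16078239, 808984)
(x_4, y_4) = (159·16078239 + 395·8·808984, 159·808984 + 8·16078239) = (5112829441, 257254368)
(x_5, y_5) = (159·5112829441 + 395·8·257254368, 159·257254368 + 8·5112829441) = (1625863683999, 81806080040)

159 8
50561 2544
16078239 808984
5112829441 257254368
1625863683999 81806080040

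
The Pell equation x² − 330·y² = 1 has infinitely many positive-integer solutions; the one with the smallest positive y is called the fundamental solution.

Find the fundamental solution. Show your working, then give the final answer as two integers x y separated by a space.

√330 = [18; 6,36, …], period ℓ=2 (even) → k=1
a_0=18:  p_0=18·1+0=18,  q_0=18·0+1=1
a_1=6:  p_1=6·18+1=109,  q_1=6·1+0=6
fundamental: x₁=109, y₁=6  (since 11881 − 330·36 = 1)

109 6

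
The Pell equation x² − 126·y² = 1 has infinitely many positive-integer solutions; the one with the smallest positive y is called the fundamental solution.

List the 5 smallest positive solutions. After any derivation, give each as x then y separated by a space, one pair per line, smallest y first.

√126 → a₀=11, period (4,2,4,22); ℓ=4 even so k=3
a_0=11:  p_0=11·1+0=11,  q_0=11·0+1=1
a_1=4:  p_1=4·11+1=45,  q_1=4·1+0=4
a_2=2:  p_2=2·45+11=101,  q_2=2·4+1=9
a_3=4:  p_3=4·101+45=449,  q_3=4·9+4=40
fundamental: x₁=449, y₁=40  (since 201601 − 126·1600 = 1)
(x_2, y_2) = (449·449 + 126·40·40, 449·40 + 40·449) = (403201, 35920)
(x_3, y_3) = (449·403201 + 126·40·35920, 449·35920 + 40·403201) = (362074049, 32256120)
(x_4, y_4) = (449·362074049 + 126·40·32256120, 449·32256120 + 40·362074049) = (325142092801, 28965959840)
(x_5, y_5) = (449·325142092801 + 126·40·28965959840, 449·28965959840 + 40·325142092801) = (291977237261249, 26011399680200)

449 40
403201 35920
362074049 32256120
325142092801 28965959840
291977237261249 26011399680200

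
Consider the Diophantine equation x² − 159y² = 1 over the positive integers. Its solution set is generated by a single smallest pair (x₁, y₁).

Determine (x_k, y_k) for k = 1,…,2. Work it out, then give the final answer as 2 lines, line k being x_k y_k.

[12; 1,1,1,1,3,1,1,1,1,24] for √159; ℓ=10 ⇒ convergent index 9
i=0: a=12 ⇒ p=12, q=1
…
i=6: a=1 ⇒ p=290, q=23
…
i=8: a=1 ⇒ p=807, q=64
i=9: a=1 ⇒ p=1324, q=105
→ (1324, 105).  Check: 1324²=1752976, 159·105²=1752975, difference 1.
n=2: (1324,105)∘(1324,105) = (1324·1324+159·105·105, 1324·105+105·1324) = (3505951,278040)

1324 105
3505951 278040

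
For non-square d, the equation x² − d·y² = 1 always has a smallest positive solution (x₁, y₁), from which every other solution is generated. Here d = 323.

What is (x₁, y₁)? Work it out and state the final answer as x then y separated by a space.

18 1

[17; 1,34] for √323; ℓ=2 ⇒ convergent index 1
step 0: (17, 1)  from 17·(1,0) + (0,1)
step 1: (18, 1)  from 1·(17,1) + (1,0)
→ (18, 1).  Check: 18²=324, 323·1²=323, difference 1.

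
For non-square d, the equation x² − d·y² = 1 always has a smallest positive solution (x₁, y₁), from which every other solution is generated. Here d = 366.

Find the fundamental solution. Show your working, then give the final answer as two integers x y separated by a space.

907925 47458

[19; 7,1,1,1,2,12,2,1,1,1,7,38] for √366; ℓ=12 ⇒ convergent index 11
k=0  a_k=19  p_k/q_k = 19/1
…
k=5  a_k=2  p_k/q_k = 1167/61
…
k=8  a_k=1  p_k/q_k = 44499/2326
k=9  a_k=1  p_k/q_k = 74554/3897
k=10  a_k=1  p_k/q_k = 119053/6223
k=11  a_k=7  p_k/q_k = 907925/47458
→ (907925, 47458).  Check: 907925²=824327805625, 366·47458²=824327805624, difference 1.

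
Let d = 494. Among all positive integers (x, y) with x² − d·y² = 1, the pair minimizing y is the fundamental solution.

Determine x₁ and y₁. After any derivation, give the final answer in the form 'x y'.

73035 3286

√494 = [22; 4,2,2,1,2,1,2,2,4,44, …], period ℓ=10 (even) → k=9
k=0  a_k=22  p_k/q_k = 22/1
k=1  a_k=4  p_k/q_k = 89/4
…
k=3  a_k=2  p_k/q_k = 489/22
…
k=5  a_k=2  p_k/q_k = 1867/84
k=6  a_k=1  p_k/q_k = 2556/115
…
k=8  a_k=2  p_k/q_k = 16514/743
k=9  a_k=4  p_k/q_k = 73035/3286
→ (73035, 3286).  Check: 73035²=5334111225, 494·3286²=5334111224, difference 1.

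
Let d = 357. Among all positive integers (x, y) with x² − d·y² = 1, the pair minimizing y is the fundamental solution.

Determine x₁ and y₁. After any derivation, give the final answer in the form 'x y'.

3401 180

[18; 1,8,2,8,1,36] for √357; ℓ=6 ⇒ convergent index 5
k=0  a_k=18  p_k/q_k = 18/1
k=1  a_k=1  p_k/q_k = 19/1
k=2  a_k=8  p_k/q_k = 170/9
k=3  a_k=2  p_k/q_k = 359/19
k=4  a_k=8  p_k/q_k = 3042/161
k=5  a_k=1  p_k/q_k = 3401/180
→ (3401, 180).  Check: 3401²=11566801, 357·180²=11566800, difference 1.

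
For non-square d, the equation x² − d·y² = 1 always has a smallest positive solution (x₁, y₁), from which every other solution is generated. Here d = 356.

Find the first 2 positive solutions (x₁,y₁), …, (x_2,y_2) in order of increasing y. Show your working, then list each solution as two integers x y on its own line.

[18; 1,6,1,1,2,…,6,1,36] for √356; ℓ=14 ⇒ convergent index 13
i=0: a=18 ⇒ p=18, q=1
…
i=2: a=6 ⇒ p=132, q=7
i=3: a=1 ⇒ p=151, q=8
…
i=9: a=2 ⇒ p=28151, q=1492
i=10: a=1 ⇒ p=37868, q=2007
i=11: a=1 ⇒ p=66019, q=3499
i=12: a=6 ⇒ p=433982, q=23001
i=13: a=1 ⇒ p=500001, q=26500
(x₁, y₁) = (500001, 26500);  500001² − 356·26500² = 1 ✓
n=2: (500001,26500)∘(500001,26500) = (500001·500001+356·26500·26500, 500001·26500+26500·500001) = (500002000001,26500053000)

500001 26500
500002000001 26500053000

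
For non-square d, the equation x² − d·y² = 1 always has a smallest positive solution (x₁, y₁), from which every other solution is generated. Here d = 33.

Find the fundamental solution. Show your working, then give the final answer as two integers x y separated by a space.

√33 → a₀=5, period (1,2,1,10); ℓ=4 even so k=3
a_0=5:  p_0=5·1+0=5,  q_0=5·0+1=1
…
a_2=2:  p_2=2·6+5=17,  q_2=2·1+1=3
a_3=1:  p_3=1·17+6=23,  q_3=1·3+1=4
→ (23, 4).  Check: 23²=529, 33·4²=528, difference 1.

23 4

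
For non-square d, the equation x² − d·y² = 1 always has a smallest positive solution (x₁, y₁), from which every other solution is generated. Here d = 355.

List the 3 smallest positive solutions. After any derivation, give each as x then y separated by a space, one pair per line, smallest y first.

[18; 1,5,3,3,1,6,1,3,3,5,1,36] for √355; ℓ=12 ⇒ convergent index 11
step 0: (18, 1)  from 18·(1,0) + (0,1)
…
step 5: (1545, 82)  from 1·(1187,63) + (358,19)
…
step 10: (803418, 42641)  from 5·(151391,8035) + (46463,2466)
step 11: (954809, 50676)  from 1·(803418,42641) + (151391,8035)
→ (954809, 50676).  Check: 954809²=911660226481, 355·50676²=911660226480, difference 1.
n=2: (954809,50676)∘(954809,50676) = (954809·954809+355·50676·50676, 954809·50676+50676·954809) = (1823320452961,96771801768)
n=3: (1823320452961,96771801768)∘(954809,50676) = (954809·1823320452961+355·50676·96771801768, 954809·96771801768+50676·1823320452961) = (3481845556741524089,184797174548553948)

954809 50676
1823320452961 96771801768
3481845556741524089 184797174548553948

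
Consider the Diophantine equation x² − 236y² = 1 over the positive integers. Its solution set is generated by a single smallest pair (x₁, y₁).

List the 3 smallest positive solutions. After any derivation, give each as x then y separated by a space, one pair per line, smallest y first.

561799 36570
631236232801 41089978860
709255768702176199 46168618067101710

[15; 2,1,3,5,1,6,1,5,3,1,2,30] for √236; ℓ=12 ⇒ convergent index 11
step 0: (15, 1)  from 15·(1,0) + (0,1)
step 1: (31, 2)  from 2·(15,1) + (1,0)
step 2: (46, 3)  from 1·(31,2) + (15,1)
step 3: (169, 11)  from 3·(46,3) + (31,2)
step 4: (891, 58)  from 5·(169,11) + (46,3)
step 5: (1060, 69)  from 1·(891,58) + (169,11)
step 6: (7251, 472)  from 6·(1060,69) + (891,58)
…
step 9: (154729, 10072)  from 3·(48806,3177) + (8311,541)
step 10: (203535, 13249)  from 1·(154729,10072) + (48806,3177)
step 11: (561799, 36570)  from 2·(203535,13249) + (154729,10072)
fundamental: x₁=561799, y₁=36570  (since 315618116401 − 236·1337364900 = 1)
n=2: (561799,36570)∘(561799,36570) = (561799·561799+236·36570·36570, 561799·36570+36570·561799) = (631236232801,41089978860)
n=3: (631236232801,41089978860)∘(561799,36570) = (561799·631236232801+236·36570·41089978860, 561799·41089978860+36570·631236232801) = (709255768702176199,46168618067101710)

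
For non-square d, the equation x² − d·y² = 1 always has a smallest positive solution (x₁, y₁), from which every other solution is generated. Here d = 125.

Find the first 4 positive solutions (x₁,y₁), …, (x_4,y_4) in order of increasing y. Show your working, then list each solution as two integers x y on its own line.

930249 83204
1730726404001 154800875592
3220013013190122249 288006719437081612
5990827771012465337616001 535835925499096664087184

√125 = [11; 5,1,1,5,22, …], period ℓ=5 (odd) → k=9
step 0: (11, 1)  from 11·(1,0) + (0,1)
step 1: (56, 5)  from 5·(11,1) + (1,0)
step 2: (67, 6)  from 1·(56,5) + (11,1)
…
step 4: (682, 61)  from 5·(123,11) + (67,6)
step 5: (15127, 1353)  from 22·(682,61) + (123,11)
step 6: (76317, 6826)  from 5·(15127,1353) + (682,61)
…
step 8: (167761, 15005)  from 1·(91444,8179) + (76317,6826)
step 9: (930249, 83204)  from 5·(167761,15005) + (91444,8179)
(x₁, y₁) = (930249, 83204);  930249² − 125·83204² = 1 ✓
n=2: (930249,83204)∘(930249,83204) = (930249·930249+125·83204·83204, 930249·83204+83204·930249) = (1730726404001,154800875592)
n=3: (1730726404001,154800875592)∘(930249,83204) = (930249·1730726404001+125·83204·154800875592, 930249·154800875592+83204·1730726404001) = (3220013013190122249,288006719437081612)
n=4: (3220013013190122249,288006719437081612)∘(930249,83204) = (930249·3220013013190122249+125·83204·288006719437081612, 930249·288006719437081612+83204·3220013013190122249) = (5990827771012465337616001,535835925499096664087184)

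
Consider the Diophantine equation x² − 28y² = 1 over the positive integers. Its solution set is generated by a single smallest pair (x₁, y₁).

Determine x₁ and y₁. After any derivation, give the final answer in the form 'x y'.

127 24

d=28: √d = [5; 3,2,3,10] (ℓ=4, even), read p_3/q_3
a_0=5:  p_0=5·1+0=5,  q_0=5·0+1=1
a_1=3:  p_1=3·5+1=16,  q_1=3·1+0=3
a_2=2:  p_2=2·16+5=37,  q_2=2·3+1=7
a_3=3:  p_3=3·37+16=127,  q_3=3·7+3=24
fundamental: x₁=127, y₁=24  (since 16129 − 28·576 = 1)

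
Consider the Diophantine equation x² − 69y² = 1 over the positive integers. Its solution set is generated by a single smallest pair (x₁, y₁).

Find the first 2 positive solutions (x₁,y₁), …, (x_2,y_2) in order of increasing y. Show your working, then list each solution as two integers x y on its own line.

7775 936
120901249 14554800

√69 = [8; 3,3,1,4,1,3,3,16, …], period ℓ=8 (even) → k=7
step 0: (8, 1)  from 8·(1,0) + (0,1)
…
step 2: (83, 10)  from 3·(25,3) + (8,1)
step 3: (108, 13)  from 1·(83,10) + (25,3)
…
step 6: (2384, 287)  from 3·(623,75) + (515,62)
step 7: (7775, 936)  from 3·(2384,287) + (623,75)
→ (7775, 936).  Check: 7775²=60450625, 69·936²=60450624, difference 1.
(7775+936√69)^2 = 120901249 + 14554800√69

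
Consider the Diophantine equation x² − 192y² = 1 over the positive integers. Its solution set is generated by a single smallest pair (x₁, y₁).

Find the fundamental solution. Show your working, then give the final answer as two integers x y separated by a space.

d=192: √d = [13; 1,5,1,26] (ℓ=4, even), read p_3/q_3
a_0=13:  p_0=13·1+0=13,  q_0=13·0+1=1
a_1=1:  p_1=1·13+1=14,  q_1=1·1+0=1
a_2=5:  p_2=5·14+13=83,  q_2=5·1+1=6
a_3=1:  p_3=1·83+14=97,  q_3=1·6+1=7
fundamental: x₁=97, y₁=7  (since 9409 − 192·49 = 1)

97 7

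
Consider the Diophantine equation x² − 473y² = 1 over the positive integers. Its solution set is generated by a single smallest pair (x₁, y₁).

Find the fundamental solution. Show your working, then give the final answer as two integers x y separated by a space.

√473 → a₀=21, period (1,2,1,42); ℓ=4 even so k=3
i=0: a=21 ⇒ p=21, q=1
…
i=2: a=2 ⇒ p=65, q=3
i=3: a=1 ⇒ p=87, q=4
→ (87, 4).  Check: 87²=7569, 473·4²=7568, difference 1.

87 4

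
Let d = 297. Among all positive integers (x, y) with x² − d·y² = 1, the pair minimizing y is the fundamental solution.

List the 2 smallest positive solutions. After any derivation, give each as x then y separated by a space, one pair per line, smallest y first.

48599 2820
4723725601 274098360

√297 → a₀=17, period (4,3,1,1,2,1,1,3,4,34); ℓ=10 even so k=9
step 0: (17, 1)  from 17·(1,0) + (0,1)
step 1: (69, 4)  from 4·(17,1) + (1,0)
step 2: (224, 13)  from 3·(69,4) + (17,1)
step 3: (293, 17)  from 1·(224,13) + (69,4)
step 4: (517, 30)  from 1·(293,17) + (224,13)
step 5: (1327, 77)  from 2·(517,30) + (293,17)
step 6: (1844, 107)  from 1·(1327,77) + (517,30)
step 7: (3171, 184)  from 1·(1844,107) + (1327,77)
step 8: (11357, 659)  from 3·(3171,184) + (1844,107)
step 9: (48599, 2820)  from 4·(11357,659) + (3171,184)
→ (48599, 2820).  Check: 48599²=2361862801, 297·2820²=2361862800, difference 1.
k=2:  x_2 = 48599·48599+297·2820·2820 = 4723725601,  y_2 = 48599·2820+2820·48599 = 274098360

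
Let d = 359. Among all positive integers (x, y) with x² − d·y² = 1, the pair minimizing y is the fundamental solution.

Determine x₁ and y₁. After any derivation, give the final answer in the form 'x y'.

360 19

√359 = [18; 1,17,1,36, …], period ℓ=4 (even) → k=3
a_0=18:  p_0=18·1+0=18,  q_0=18·0+1=1
…
a_2=17:  p_2=17·19+18=341,  q_2=17·1+1=18
a_3=1:  p_3=1·341+19=360,  q_3=1·18+1=19
(x₁, y₁) = (360, 19);  360² − 359·19² = 1 ✓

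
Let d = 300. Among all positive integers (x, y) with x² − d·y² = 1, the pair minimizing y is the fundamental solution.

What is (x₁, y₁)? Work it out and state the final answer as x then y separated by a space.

√300 = [17; 3,8,3,34, …], period ℓ=4 (even) → k=3
i=0: a=17 ⇒ p=17, q=1
…
i=2: a=8 ⇒ p=433, q=25
i=3: a=3 ⇒ p=1351, q=78
fundamental: x₁=1351, y₁=78  (since 1825201 − 300·6084 = 1)

1351 78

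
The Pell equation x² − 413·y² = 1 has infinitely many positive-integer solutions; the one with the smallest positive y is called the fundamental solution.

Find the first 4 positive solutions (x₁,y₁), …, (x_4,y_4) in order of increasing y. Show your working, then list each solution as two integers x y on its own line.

113399 5580
25718666401 1265532840
5832942102300599 287020317040740
1322899602891852585601 65095633862940217680

[20; 3,9,1,4,1,9,3,40] for √413; ℓ=8 ⇒ convergent index 7
k=0  a_k=20  p_k/q_k = 20/1
…
k=3  a_k=1  p_k/q_k = 630/31
…
k=6  a_k=9  p_k/q_k = 36560/1799
k=7  a_k=3  p_k/q_k = 113399/5580
(x₁, y₁) = (113399, 5580);  113399² − 413·5580² = 1 ✓
(x_2, y_2) = (113399·113399 + 413·5580·5580, 113399·5580 + 5580·113399) = (25718666401, 1265532840)
(x_3, y_3) = (113399·25718666401 + 413·5580·1265532840, 113399·1265532840 + 5580·25718666401) = (5832942102300599, 287020317040740)
(x_4, y_4) = (113399·5832942102300599 + 413·5580·287020317040740, 113399·287020317040740 + 5580·5832942102300599) = (1322899602891852585601, 65095633862940217680)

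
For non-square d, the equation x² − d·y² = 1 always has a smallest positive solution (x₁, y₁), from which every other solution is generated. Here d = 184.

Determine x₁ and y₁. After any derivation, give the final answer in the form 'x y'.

√184 → a₀=13, period (1,1,3,2,1,2,1,2,3,1,1,26); ℓ=12 even so k=11
step 0: (13, 1)  from 13·(1,0) + (0,1)
step 1: (14, 1)  from 1·(13,1) + (1,0)
step 2: (27, 2)  from 1·(14,1) + (13,1)
step 3: (95, 7)  from 3·(27,2) + (14,1)
step 4: (217, 16)  from 2·(95,7) + (27,2)
…
step 6: (841, 62)  from 2·(312,23) + (217,16)
step 7: (1153, 85)  from 1·(841,62) + (312,23)
step 8: (3147, 232)  from 2·(1153,85) + (841,62)
step 9: (10594, 781)  from 3·(3147,232) + (1153,85)
step 10: (13741, 1013)  from 1·(10594,781) + (3147,232)
step 11: (24335, 1794)  from 1·(13741,1013) + (10594,781)
→ (24335, 1794).  Check: 24335²=592192225, 184·1794²=592192224, difference 1.

24335 1794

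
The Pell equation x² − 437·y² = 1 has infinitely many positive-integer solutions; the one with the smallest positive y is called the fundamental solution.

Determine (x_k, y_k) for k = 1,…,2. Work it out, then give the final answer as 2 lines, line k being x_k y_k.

[20; 1,9,2,9,1,40] for √437; ℓ=6 ⇒ convergent index 5
k=0  a_k=20  p_k/q_k = 20/1
k=1  a_k=1  p_k/q_k = 21/1
…
k=4  a_k=9  p_k/q_k = 4160/199
k=5  a_k=1  p_k/q_k = 4599/220
fundamental: x₁=4599, y₁=220  (since 21150801 − 437·48400 = 1)
k=2:  x_2 = 4599·4599+437·220·220 = 42301601,  y_2 = 4599·220+220·4599 = 2023560

4599 220
42301601 2023560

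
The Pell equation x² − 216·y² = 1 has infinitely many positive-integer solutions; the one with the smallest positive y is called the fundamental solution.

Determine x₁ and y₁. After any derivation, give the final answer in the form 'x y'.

√216 → a₀=14, period (1,2,3,2,1,28); ℓ=6 even so k=5
a_0=14:  p_0=14·1+0=14,  q_0=14·0+1=1
a_1=1:  p_1=1·14+1=15,  q_1=1·1+0=1
…
a_3=3:  p_3=3·44+15=147,  q_3=3·3+1=10
a_4=2:  p_4=2·147+44=338,  q_4=2·10+3=23
a_5=1:  p_5=1·338+147=485,  q_5=1·23+10=33
→ (485, 33).  Check: 485²=235225, 216·33²=235224, difference 1.

485 33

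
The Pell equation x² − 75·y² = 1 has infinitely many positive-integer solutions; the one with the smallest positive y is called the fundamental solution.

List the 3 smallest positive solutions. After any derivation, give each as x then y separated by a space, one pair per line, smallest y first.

√75 → a₀=8, period (1,1,1,16); ℓ=4 even so k=3
step 0: (8, 1)  from 8·(1,0) + (0,1)
step 1: (9, 1)  from 1·(8,1) + (1,0)
step 2: (17, 2)  from 1·(9,1) + (8,1)
step 3: (26, 3)  from 1·(17,2) + (9,1)
→ (26, 3).  Check: 26²=676, 75·3²=675, difference 1.
(x_2, y_2) = (26·26 + 75·3·3, 26·3 + 3·26) = (1351, 156)
(x_3, y_3) = (26·1351 + 75·3·156, 26·156 + 3·1351) = (70226, 8109)

26 3
1351 156
70226 8109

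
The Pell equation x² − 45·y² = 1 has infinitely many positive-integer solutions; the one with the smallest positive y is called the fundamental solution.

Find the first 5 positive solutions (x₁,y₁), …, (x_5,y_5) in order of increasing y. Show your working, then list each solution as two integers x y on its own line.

d=45: √d = [6; 1,2,2,2,1,12] (ℓ=6, even), read p_5/q_5
a_0=6:  p_0=6·1+0=6,  q_0=6·0+1=1
a_1=1:  p_1=1·6+1=7,  q_1=1·1+0=1
a_2=2:  p_2=2·7+6=20,  q_2=2·1+1=3
a_3=2:  p_3=2·20+7=47,  q_3=2·3+1=7
a_4=2:  p_4=2·47+20=114,  q_4=2·7+3=17
a_5=1:  p_5=1·114+47=161,  q_5=1·17+7=24
→ (161, 24).  Check: 161²=25921, 45·24²=25920, difference 1.
k=2:  x_2 = 161·161+45·24·24 = 51841,  y_2 = 161·24+24·161 = 7728
k=3:  x_3 = 161·51841+45·24·7728 = 16692641,  y_3 = 161·7728+24·51841 = 2488392
k=4:  x_4 = 161·16692641+45·24·2488392 = 5374978561,  y_4 = 161·2488392+24·16692641 = 801254496
k=5:  x_5 = 161·5374978561+45·24·801254496 = 1730726404001,  y_5 = 161·801254496+24·5374978561 = 258001459320

161 24
51841 7728
16692641 2488392
5374978561 801254496
1730726404001 258001459320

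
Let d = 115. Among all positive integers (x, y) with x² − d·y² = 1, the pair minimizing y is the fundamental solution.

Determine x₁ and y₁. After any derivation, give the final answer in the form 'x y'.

1126 105

[10; 1,2,1,1,1,1,1,2,1,20] for √115; ℓ=10 ⇒ convergent index 9
a_0=10:  p_0=10·1+0=10,  q_0=10·0+1=1
…
a_2=2:  p_2=2·11+10=32,  q_2=2·1+1=3
a_3=1:  p_3=1·32+11=43,  q_3=1·3+1=4
…
a_8=2:  p_8=2·311+193=815,  q_8=2·29+18=76
a_9=1:  p_9=1·815+311=1126,  q_9=1·76+29=105
fundamental: x₁=1126, y₁=105  (since 1267876 − 115·11025 = 1)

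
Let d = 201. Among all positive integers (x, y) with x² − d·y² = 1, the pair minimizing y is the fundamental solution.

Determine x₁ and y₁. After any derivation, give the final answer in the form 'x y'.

√201 → a₀=14, period (5,1,1,1,2,…,1,5,28); ℓ=14 even so k=13
k=0  a_k=14  p_k/q_k = 14/1
…
k=3  a_k=1  p_k/q_k = 156/11
k=4  a_k=1  p_k/q_k = 241/17
k=5  a_k=2  p_k/q_k = 638/45
…
k=7  a_k=8  p_k/q_k = 7670/541
k=8  a_k=1  p_k/q_k = 8549/603
k=9  a_k=2  p_k/q_k = 24768/1747
k=10  a_k=1  p_k/q_k = 33317/2350
k=11  a_k=1  p_k/q_k = 58085/4097
k=12  a_k=1  p_k/q_k = 91402/6447
k=13  a_k=5  p_k/q_k = 515095/36332
fundamental: x₁=515095, y₁=36332  (since 265322859025 − 201·1320014224 = 1)

515095 36332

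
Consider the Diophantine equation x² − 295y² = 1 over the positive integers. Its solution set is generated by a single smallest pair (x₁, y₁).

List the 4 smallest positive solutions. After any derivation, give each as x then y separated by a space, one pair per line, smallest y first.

√295 = [17; 5,1,2,3,2,6,2,3,2,1,5,34, …], period ℓ=12 (even) → k=11
k=0  a_k=17  p_k/q_k = 17/1
k=1  a_k=5  p_k/q_k = 86/5
k=2  a_k=1  p_k/q_k = 103/6
k=3  a_k=2  p_k/q_k = 292/17
…
k=5  a_k=2  p_k/q_k = 2250/131
k=6  a_k=6  p_k/q_k = 14479/843
…
k=8  a_k=3  p_k/q_k = 108103/6294
…
k=10  a_k=1  p_k/q_k = 355517/20699
k=11  a_k=5  p_k/q_k = 2024999/117900
fundamental: x₁=2024999, y₁=117900  (since 4100620950001 − 295·13900410000 = 1)
(x_2, y_2) = (2024999·2024999 + 295·117900·117900, 2024999·117900 + 117900·2024999) = (8201241900001, 477494764200)
(x_3, y_3) = (2024999·8201241900001 + 295·117900·477494764200, 2024999·477494764200 + 117900·8201241900001) = (33215013292518224999, 1933852840020353700)
(x_4, y_4) = (2024999·33215013292518224999 + 295·117900·1933852840020353700, 2024999·1933852840020353700 + 117900·33215013292518224999) = (134520737404664024967600001, 7832100134376274949528400)

2024999 117900
8201241900001 477494764200
33215013292518224999 1933852840020353700
134520737404664024967600001 7832100134376274949528400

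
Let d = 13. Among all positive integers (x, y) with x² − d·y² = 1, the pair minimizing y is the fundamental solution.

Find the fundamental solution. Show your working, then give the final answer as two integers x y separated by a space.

√13 → a₀=3, period (1,1,1,1,6); ℓ=5 odd so k=9
a_0=3:  p_0=3·1+0=3,  q_0=3·0+1=1
a_1=1:  p_1=1·3+1=4,  q_1=1·1+0=1
a_2=1:  p_2=1·4+3=7,  q_2=1·1+1=2
…
a_4=1:  p_4=1·11+7=18,  q_4=1·3+2=5
a_5=6:  p_5=6·18+11=119,  q_5=6·5+3=33
a_6=1:  p_6=1·119+18=137,  q_6=1·33+5=38
a_7=1:  p_7=1·137+119=256,  q_7=1·38+33=71
a_8=1:  p_8=1·256+137=393,  q_8=1·71+38=109
a_9=1:  p_9=1·393+256=649,  q_9=1·109+71=180
fundamental: x₁=649, y₁=180  (since 421201 − 13·32400 = 1)

649 180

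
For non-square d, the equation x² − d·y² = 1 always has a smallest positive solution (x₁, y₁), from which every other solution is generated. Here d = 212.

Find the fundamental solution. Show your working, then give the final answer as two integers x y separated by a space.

66249 4550

√212 = [14; 1,1,3,1,1,…,1,1,28, …], period ℓ=14 (even) → k=13
step 0: (14, 1)  from 14·(1,0) + (0,1)
step 1: (15, 1)  from 1·(14,1) + (1,0)
step 2: (29, 2)  from 1·(15,1) + (14,1)
step 3: (102, 7)  from 3·(29,2) + (15,1)
step 4: (131, 9)  from 1·(102,7) + (29,2)
step 5: (233, 16)  from 1·(131,9) + (102,7)
…
step 7: (2417, 166)  from 6·(364,25) + (233,16)
step 8: (2781, 191)  from 1·(2417,166) + (364,25)
step 9: (5198, 357)  from 1·(2781,191) + (2417,166)
step 10: (7979, 548)  from 1·(5198,357) + (2781,191)
step 11: (29135, 2001)  from 3·(7979,548) + (5198,357)
step 12: (37114, 2549)  from 1·(29135,2001) + (7979,548)
step 13: (66249, 4550)  from 1·(37114,2549) + (29135,2001)
(x₁, y₁) = (66249, 4550);  66249² − 212·4550² = 1 ✓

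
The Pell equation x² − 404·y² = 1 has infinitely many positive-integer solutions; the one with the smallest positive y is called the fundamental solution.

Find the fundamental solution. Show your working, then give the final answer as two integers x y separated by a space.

201 10

√404 = [20; 10,40, …], period ℓ=2 (even) → k=1
a_0=20:  p_0=20·1+0=20,  q_0=20·0+1=1
a_1=10:  p_1=10·20+1=201,  q_1=10·1+0=10
fundamental: x₁=201, y₁=10  (since 40401 − 404·100 = 1)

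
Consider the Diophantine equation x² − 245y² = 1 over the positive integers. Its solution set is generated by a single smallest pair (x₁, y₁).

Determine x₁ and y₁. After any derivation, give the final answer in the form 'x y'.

√245 → a₀=15, period (1,1,1,7,6,7,1,1,1,30); ℓ=10 even so k=9
a_0=15:  p_0=15·1+0=15,  q_0=15·0+1=1
…
a_2=1:  p_2=1·16+15=31,  q_2=1·1+1=2
…
a_4=7:  p_4=7·47+31=360,  q_4=7·3+2=23
a_5=6:  p_5=6·360+47=2207,  q_5=6·23+3=141
…
a_7=1:  p_7=1·15809+2207=18016,  q_7=1·1010+141=1151
a_8=1:  p_8=1·18016+15809=33825,  q_8=1·1151+1010=2161
a_9=1:  p_9=1·33825+18016=51841,  q_9=1·2161+1151=3312
fundamental: x₁=51841, y₁=3312  (since 2687489281 − 245·10969344 = 1)

51841 3312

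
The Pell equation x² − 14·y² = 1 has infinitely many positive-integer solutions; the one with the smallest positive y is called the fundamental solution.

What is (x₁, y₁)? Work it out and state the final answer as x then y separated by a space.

15 4

√14 = [3; 1,2,1,6, …], period ℓ=4 (even) → k=3
step 0: (3, 1)  from 3·(1,0) + (0,1)
step 1: (4, 1)  from 1·(3,1) + (1,0)
step 2: (11, 3)  from 2·(4,1) + (3,1)
step 3: (15, 4)  from 1·(11,3) + (4,1)
fundamental: x₁=15, y₁=4  (since 225 − 14·16 = 1)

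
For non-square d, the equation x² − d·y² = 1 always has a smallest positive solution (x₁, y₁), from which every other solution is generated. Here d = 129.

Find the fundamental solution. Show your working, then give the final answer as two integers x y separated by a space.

16855 1484

[11; 2,1,3,1,6,1,3,1,2,22] for √129; ℓ=10 ⇒ convergent index 9
a_0=11:  p_0=11·1+0=11,  q_0=11·0+1=1
…
a_2=1:  p_2=1·23+11=34,  q_2=1·2+1=3
a_3=3:  p_3=3·34+23=125,  q_3=3·3+2=11
…
a_5=6:  p_5=6·159+125=1079,  q_5=6·14+11=95
a_6=1:  p_6=1·1079+159=1238,  q_6=1·95+14=109
…
a_8=1:  p_8=1·4793+1238=6031,  q_8=1·422+109=531
a_9=2:  p_9=2·6031+4793=16855,  q_9=2·531+422=1484
→ (16855, 1484).  Check: 16855²=284091025, 129·1484²=284091024, difference 1.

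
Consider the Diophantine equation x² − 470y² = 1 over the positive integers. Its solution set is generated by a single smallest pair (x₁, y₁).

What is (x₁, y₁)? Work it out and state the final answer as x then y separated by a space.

√470 = [21; 1,2,8,2,1,42, …], period ℓ=6 (even) → k=5
i=0: a=21 ⇒ p=21, q=1
i=1: a=1 ⇒ p=22, q=1
i=2: a=2 ⇒ p=65, q=3
i=3: a=8 ⇒ p=542, q=25
i=4: a=2 ⇒ p=1149, q=53
i=5: a=1 ⇒ p=1691, q=78
fundamental: x₁=1691, y₁=78  (since 2859481 − 470·6084 = 1)

1691 78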